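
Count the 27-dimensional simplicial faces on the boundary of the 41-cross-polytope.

Number of 27-faces = 2^(27+1) · C(41,27+1) = 268435456 · 17620076360 = 4729853232451420160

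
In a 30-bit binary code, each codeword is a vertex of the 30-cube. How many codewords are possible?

Number of vertices = 2^30 = 1073741824.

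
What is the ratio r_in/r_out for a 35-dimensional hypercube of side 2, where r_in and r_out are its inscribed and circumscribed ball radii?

For an n-cube of any side s, the inradius is s/2 and the circumradius is s√n/2, so the ratio is 1/√35 ≈ 0.169031.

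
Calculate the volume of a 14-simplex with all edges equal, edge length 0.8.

V_14 = √(15) · 0.8^14 / (14! · 2^(14/2)) ≈ 1.52647e-14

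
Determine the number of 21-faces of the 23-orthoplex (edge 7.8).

Each 21-face is the convex hull of 22 vertices, one chosen as ±e_i from each of 22 distinct axes: 2^22·C(23,22) = 96468992.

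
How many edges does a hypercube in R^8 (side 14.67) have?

The 8-cube has n·2^(n-1) = 8·2^7 = 8·128 = 1024 edges.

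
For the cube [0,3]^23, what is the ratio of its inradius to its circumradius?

For an n-cube of any side s, the inradius is s/2 and the circumradius is s√n/2, so the ratio is 1/√23 ≈ 0.208514.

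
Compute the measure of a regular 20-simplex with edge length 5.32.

For a regular n-simplex with edge a, V = (a^n / n!)·√((n+1)/2^n). With a=5.32, n=20: V ≈ 6.06621e-07.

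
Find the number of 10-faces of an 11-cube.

An n-cube has C(n,k)·2^(n-k) k-faces. Here C(11,10)·2^1 = 11·2 = 22.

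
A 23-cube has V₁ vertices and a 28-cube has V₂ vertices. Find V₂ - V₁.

V₁ = 2^23 = 8388608. V₂ = 2^28 = 268435456. V₂ - V₁ = 260046848.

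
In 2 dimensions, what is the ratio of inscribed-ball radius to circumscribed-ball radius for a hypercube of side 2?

For an n-cube of any side s, the inradius is s/2 and the circumradius is s√n/2, so the ratio is 1/√2 ≈ 0.707107.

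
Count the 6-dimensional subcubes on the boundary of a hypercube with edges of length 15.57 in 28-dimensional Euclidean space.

f_6(28-cube) = (28 choose 6) · 2^22 = 1580162088960.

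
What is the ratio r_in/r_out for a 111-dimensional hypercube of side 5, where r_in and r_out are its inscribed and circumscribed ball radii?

For an n-cube of any side s, the inradius is s/2 and the circumradius is s√n/2, so the ratio is 1/√111 ≈ 0.0949158.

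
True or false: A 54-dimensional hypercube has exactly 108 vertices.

False. The 54-cube has 2^54 = 18014398509481984 vertices.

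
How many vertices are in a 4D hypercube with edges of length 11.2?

Choose 0 of 4 axes to span the face (C(4,0) = 1 way), then fix each of the remaining 4 coordinates at one of its two extreme values (2^4 = 16 ways): 1·16 = 16.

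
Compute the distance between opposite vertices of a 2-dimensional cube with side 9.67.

d = √(9.67² + 9.67² + ... + 9.67²) [2 terms] = √(2·9.67²) = 9.67√2 ≈ 13.6754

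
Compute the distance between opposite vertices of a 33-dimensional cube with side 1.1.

The space diagonal of an n-cube of side s is s√n. Here 1.1·√33 ≈ 6.31902.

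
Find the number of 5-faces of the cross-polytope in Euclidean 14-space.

Each 5-face is the convex hull of 6 vertices, one chosen as ±e_i from each of 6 distinct axes: 2^6·C(14,6) = 192192.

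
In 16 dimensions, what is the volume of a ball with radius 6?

Volume = π^{16/2}·(6)^16/Γ(9) = 2448880128·π^8/35 ≈ 6.63894e+11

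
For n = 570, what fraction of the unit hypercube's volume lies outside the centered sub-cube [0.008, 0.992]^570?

1 - (1 - 2·0.008)^570 = 1 - 0.984^570 ≈ 0.999898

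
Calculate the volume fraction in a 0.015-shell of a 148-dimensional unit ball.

V(inner)/V(outer) = ((1-0.015)/1)^148 ≈ 0.1068, so the shell fraction is 0.893202.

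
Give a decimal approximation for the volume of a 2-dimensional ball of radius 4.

Volume = π^{2/2}·(4)^2/Γ(2) = 16·π ≈ 50.2655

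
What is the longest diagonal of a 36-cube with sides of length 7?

The space diagonal of an n-cube of side s is s√n. Here 7·√36 = 42.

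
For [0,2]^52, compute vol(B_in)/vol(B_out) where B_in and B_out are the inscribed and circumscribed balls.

Volume scales as r^n, and r_in/r_out = 1/√52, giving (1/√52)^52 ≈ 2.42054e-45.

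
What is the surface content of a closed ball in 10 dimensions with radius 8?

The surface area of an n-ball is 2π^(n/2) r^(n-1) / Γ(n/2). For n=10, r=8: 33554432·π^5/3 ≈ 3.42277e+09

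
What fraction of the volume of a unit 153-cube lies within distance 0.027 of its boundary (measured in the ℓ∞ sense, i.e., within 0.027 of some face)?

1 - (1 - 2·0.027)^153 = 1 - 0.946^153 ≈ 0.999795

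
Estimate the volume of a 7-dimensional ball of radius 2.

V_7(2) = π^(7/2) · (2)^7 / Γ(7/2 + 1) = 2048·π^3/105 ≈ 604.77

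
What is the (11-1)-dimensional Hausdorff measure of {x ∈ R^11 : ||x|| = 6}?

The surface area of an n-ball is 2π^(n/2) r^(n-1) / Γ(n/2). For n=11, r=6: 143327232·π^5/35 ≈ 1.25317e+09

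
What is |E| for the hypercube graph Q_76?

An n-cube has n·2^(n-1) edges. With n = 76: 76·37778931862957161709568 = 2871198821584744289927168.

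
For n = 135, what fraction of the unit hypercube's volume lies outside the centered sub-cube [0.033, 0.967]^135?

1 - (1 - 2·0.033)^135 = 1 - 0.934^135 ≈ 0.999901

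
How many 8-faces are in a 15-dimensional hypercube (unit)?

f_8(15-cube) = (15 choose 8) · 2^7 = 823680.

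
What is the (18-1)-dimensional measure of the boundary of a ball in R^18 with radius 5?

S = n·V_n(r)/r = 18·V_18(5)/5 (volume-to-surface relation), giving 152587890625·π^9/4032 ≈ 1.1281e+12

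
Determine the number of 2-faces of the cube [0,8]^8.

An n-cube has C(n,k)·2^(n-k) k-faces. Here C(8,2)·2^6 = 28·64 = 1792.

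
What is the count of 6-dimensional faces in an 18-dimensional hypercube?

Number of 6-faces = C(18,6) · 2^(18-6) = 18564 · 4096 = 76038144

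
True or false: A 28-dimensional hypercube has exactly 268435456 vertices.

True. The 28-cube has 2^28 = 268435456 vertices.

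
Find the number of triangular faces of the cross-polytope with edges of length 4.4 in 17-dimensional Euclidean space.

Number of 2-faces = 2^(2+1) · C(17,2+1) = 8 · 680 = 5440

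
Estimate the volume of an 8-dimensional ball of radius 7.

V_8(7) = π^(8/2) · (7)^8 / Γ(8/2 + 1) = 5764801·π^4/24 ≈ 2.33977e+07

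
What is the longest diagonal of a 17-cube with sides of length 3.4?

The space diagonal of an n-cube of side s is s√n. Here 3.4·√17 ≈ 14.0186.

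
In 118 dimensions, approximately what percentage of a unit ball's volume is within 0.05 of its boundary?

1 - (1-0.05)^118 ≈ 0.997648 ≈ 99.76%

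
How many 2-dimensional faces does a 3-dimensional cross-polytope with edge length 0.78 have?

f_2(3-orthoplex) = 2^3 · (3 choose 3) = 8.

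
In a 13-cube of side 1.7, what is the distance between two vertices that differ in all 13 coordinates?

Diagonal = √13 · 1.7 ≈ 6.12944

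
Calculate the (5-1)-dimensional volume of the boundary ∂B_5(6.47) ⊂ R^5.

S_5(6.47) = 2·π^(5/2)·(6.47)^4 / Γ(5/2) ≈ 46119.6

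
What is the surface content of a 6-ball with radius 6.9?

|∂B_6(6.9)| ≈ 484948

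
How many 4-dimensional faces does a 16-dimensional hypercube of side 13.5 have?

Choose 4 of 16 axes to span the face (C(16,4) = 1820 ways), then fix each of the remaining 12 coordinates at one of its two extreme values (2^12 = 4096 ways): 1820·4096 = 7454720.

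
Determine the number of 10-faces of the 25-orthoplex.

Number of 10-faces = 2^(10+1) · C(25,10+1) = 2048 · 4457400 = 9128755200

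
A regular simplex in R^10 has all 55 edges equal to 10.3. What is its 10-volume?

V_10 = √(11) · 10.3^10 / (10! · 2^(10/2)) ≈ 383.845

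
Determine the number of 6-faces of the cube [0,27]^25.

f_6(25-cube) = (25 choose 6) · 2^19 = 92851404800.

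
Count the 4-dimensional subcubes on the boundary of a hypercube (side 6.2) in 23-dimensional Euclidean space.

Choose 4 of 23 axes to span the face (C(23,4) = 8855 ways), then fix each of the remaining 19 coordinates at one of its two extreme values (2^19 = 524288 ways): 8855·524288 = 4642570240.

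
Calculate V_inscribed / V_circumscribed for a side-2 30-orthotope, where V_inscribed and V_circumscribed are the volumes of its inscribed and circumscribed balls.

V_in/V_out = n^(-n/2) = 30^(-30/2) ≈ 6.96917e-23.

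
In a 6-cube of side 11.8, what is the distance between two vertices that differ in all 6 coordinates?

The space diagonal of an n-cube of side s is s√n. Here 11.8·√6 ≈ 28.904.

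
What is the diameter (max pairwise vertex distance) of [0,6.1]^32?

d = √(6.1² + 6.1² + ... + 6.1²) [32 terms] = √(32·6.1²) = 6.1√32 ≈ 34.5068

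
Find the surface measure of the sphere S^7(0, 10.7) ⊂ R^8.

S_8(10.7) = 2·π^(8/2)·(10.7)^7 / Γ(8/2) ≈ 5.21392e+08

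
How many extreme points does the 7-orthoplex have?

The vertices are ±e_1, ..., ±e_7, so there are 2·7 = 14.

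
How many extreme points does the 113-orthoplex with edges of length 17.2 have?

The vertices are ±e_1, ..., ±e_113, so there are 2·113 = 226.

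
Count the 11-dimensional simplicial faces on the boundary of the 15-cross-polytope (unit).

f_11(15-orthoplex) = 2^12 · (15 choose 12) = 1863680.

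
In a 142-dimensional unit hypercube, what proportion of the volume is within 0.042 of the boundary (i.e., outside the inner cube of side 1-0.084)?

The inner cube has side 1-2·0.042 = 0.916 and volume (0.916)^142 ≈ 3.883e-06, so the shell holds 0.9999961171 of the volume.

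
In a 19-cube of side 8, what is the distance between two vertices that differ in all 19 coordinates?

The space diagonal of an n-cube of side s is s√n. Here 8·√19 ≈ 34.8712.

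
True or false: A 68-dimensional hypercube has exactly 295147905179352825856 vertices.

True. The 68-cube has 2^68 = 295147905179352825856 vertices.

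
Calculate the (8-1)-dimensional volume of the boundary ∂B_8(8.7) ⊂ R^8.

|∂B_8(8.7)| ≈ 1.22493e+08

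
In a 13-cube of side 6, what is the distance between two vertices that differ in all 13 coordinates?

The space diagonal of an n-cube of side s is s√n. Here 6·√13 ≈ 21.6333.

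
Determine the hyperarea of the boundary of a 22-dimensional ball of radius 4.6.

S_22(4.6) = 2·π^(22/2)·(4.6)^21 / Γ(22/2) ≈ 1.34224e+13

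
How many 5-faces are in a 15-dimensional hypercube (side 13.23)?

Choose 5 of 15 axes to span the face (C(15,5) = 3003 ways), then fix each of the remaining 10 coordinates at one of its two extreme values (2^10 = 1024 ways): 3003·1024 = 3075072.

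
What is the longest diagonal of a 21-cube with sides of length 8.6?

Diagonal = √21 · 8.6 ≈ 39.4102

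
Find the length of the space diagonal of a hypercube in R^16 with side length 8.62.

The space diagonal of an n-cube of side s is s√n. Here 8.62·√16 = 34.48.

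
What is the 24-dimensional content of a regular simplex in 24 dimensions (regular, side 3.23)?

V_24 = √(25) · 3.23^24 / (24! · 2^(24/2)) ≈ 3.27164e-15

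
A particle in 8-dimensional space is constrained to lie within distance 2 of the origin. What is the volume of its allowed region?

Volume = π^{8/2}·(2)^8/Γ(5) = 32·π^4/3 ≈ 1039.03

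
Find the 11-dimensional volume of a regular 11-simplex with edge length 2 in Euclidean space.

V = (2^11 / 11!) · √((11+1) / 2^11) ≈ 3.92735e-06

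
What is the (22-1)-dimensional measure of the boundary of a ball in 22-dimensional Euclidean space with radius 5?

S_22(5) = 2·π^(22/2)·(5)^21 / Γ(22/2) = 19073486328125·π^11/72576 ≈ 7.73189e+13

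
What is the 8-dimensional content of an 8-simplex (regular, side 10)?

V_8 = √(9) · 10^8 / (8! · 2^(8/2)) ≈ 465.03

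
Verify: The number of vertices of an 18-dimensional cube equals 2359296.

False. The 18-cube has 2^18 = 262144 vertices.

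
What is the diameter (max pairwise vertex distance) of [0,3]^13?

d = √(3² + 3² + ... + 3²) [13 terms] = √(13·3²) = 3√13 ≈ 10.8167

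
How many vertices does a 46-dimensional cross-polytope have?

The 46-dimensional cross-polytope has 2n = 2·46 = 92 vertices.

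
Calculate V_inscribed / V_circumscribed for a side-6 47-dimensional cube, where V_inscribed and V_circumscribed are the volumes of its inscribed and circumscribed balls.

The radii are 6/2 and 6√47/2, so the volume ratio is (1/√47)^47 = 47^{-47/2} ≈ 5.07809e-40.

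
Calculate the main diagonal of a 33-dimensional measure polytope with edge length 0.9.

The space diagonal of an n-cube of side s is s√n. Here 0.9·√33 ≈ 5.17011.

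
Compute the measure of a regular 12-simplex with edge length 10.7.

Volume = 10.7^12 · √(13/2^12) / 12! ≈ 264.887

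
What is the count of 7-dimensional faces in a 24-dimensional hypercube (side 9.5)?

f_7(24-cube) = (24 choose 7) · 2^17 = 45364543488.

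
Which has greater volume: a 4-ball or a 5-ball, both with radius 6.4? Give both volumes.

V_4(6.4) ≈ 8279.22. V_5(6.4) ≈ 56519.5. The 5-ball is larger.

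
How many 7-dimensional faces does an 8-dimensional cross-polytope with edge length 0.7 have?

f_7(8-orthoplex) = 2^8 · (8 choose 8) = 256.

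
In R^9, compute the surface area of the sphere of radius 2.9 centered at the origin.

S = n·V_n(r)/r = 9·V_9(2.9)/2.9 (volume-to-surface relation), giving 148506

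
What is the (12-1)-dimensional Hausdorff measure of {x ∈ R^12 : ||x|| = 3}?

The surface area of an n-ball is 2π^(n/2) r^(n-1) / Γ(n/2). For n=12, r=3: 59049·π^6/20 ≈ 2.83845e+06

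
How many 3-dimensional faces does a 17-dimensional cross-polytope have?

An n-cross-polytope has 2^(k+1)·C(n,k+1) k-faces. Here 2^4·C(17,4) = 16·2380 = 38080.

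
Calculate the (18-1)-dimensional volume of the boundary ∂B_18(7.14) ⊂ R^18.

S = n·V_n(r)/r = 18·V_18(7.14)/7.14 (volume-to-surface relation), giving 4.81646e+14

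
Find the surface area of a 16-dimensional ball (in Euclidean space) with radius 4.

The surface area of an n-ball is 2π^(n/2) r^(n-1) / Γ(n/2). For n=16, r=4: 134217728·π^8/315 ≈ 4.04295e+09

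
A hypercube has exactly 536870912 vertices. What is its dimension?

2^n = 536870912 ⇒ n = log_2(536870912) = 29.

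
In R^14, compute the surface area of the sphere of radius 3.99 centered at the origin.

The surface area of an n-ball is 2π^(n/2) r^(n-1) / Γ(n/2). For n=14, r=3.99: 5.44997e+08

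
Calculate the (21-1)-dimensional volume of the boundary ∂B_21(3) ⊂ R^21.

S_21(3) = 2·π^(21/2)·(3)^20 / Γ(21/2) = 88159684608·π^10/8083075 ≈ 1.02139e+09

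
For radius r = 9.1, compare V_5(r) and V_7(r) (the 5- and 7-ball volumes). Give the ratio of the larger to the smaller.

V_5(9.1) ≈ 328477, V_7(9.1) ≈ 2.44157e+07. The 7-ball is larger by a factor of 74.33.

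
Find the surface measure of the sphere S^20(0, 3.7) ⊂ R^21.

The surface area of an n-ball is 2π^(n/2) r^(n-1) / Γ(n/2). For n=21, r=3.7: 6.77332e+10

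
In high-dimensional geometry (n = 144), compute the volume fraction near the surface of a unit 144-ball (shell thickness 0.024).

1 - (1-0.024)^144 ≈ 0.969747 ≈ 96.97%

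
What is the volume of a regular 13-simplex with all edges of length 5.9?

Volume = 5.9^13 · √(14/2^13) / 13! ≈ 0.0696891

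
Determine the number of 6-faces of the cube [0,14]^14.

Choose 6 of 14 axes to span the face (C(14,6) = 3003 ways), then fix each of the remaining 8 coordinates at one of its two extreme values (2^8 = 256 ways): 3003·256 = 768768.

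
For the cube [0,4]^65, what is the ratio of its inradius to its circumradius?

Ratio = (s/2)/(s√65/2) = 65^(-1/2) ≈ 0.124035.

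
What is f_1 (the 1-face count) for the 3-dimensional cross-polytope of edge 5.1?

Number of 1-faces = 2^(1+1) · C(3,1+1) = 4 · 3 = 12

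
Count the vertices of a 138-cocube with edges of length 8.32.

Number of vertices = 2n = 276.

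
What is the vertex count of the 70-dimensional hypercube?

An n-cube has 2^n vertices; for n = 70 that is 2^70 = 1180591620717411303424.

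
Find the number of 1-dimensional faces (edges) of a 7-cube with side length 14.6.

Number of 1-faces = C(7,1)·2^(7-1) = 7·64 = 448.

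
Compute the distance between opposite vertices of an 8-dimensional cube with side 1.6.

Diagonal = √8 · 1.6 ≈ 4.52548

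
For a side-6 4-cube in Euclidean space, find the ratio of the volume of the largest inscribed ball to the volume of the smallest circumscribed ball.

V_in/V_out = n^(-n/2) = 4^(-4/2) ≈ 0.0625.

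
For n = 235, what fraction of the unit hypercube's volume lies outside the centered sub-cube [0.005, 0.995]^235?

Shell fraction = 1 - (1-0.01)^235 ≈ 0.905752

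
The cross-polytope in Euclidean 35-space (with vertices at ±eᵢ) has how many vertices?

An n-cross-polytope has 2n vertices; here n = 35, giving 70.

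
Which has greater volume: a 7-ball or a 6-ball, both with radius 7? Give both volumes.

V_7(7) ≈ 3.89105e+06. V_6(7) ≈ 607976. The 7-ball is larger.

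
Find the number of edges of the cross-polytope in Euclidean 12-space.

f_1(12-orthoplex) = 2^2 · (12 choose 2) = 264.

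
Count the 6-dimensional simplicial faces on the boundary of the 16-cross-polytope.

f_6(16-orthoplex) = 2^7 · (16 choose 7) = 1464320.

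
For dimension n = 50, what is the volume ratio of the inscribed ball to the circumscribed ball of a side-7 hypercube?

Volume scales as r^n, and r_in/r_out = 1/√50, giving (1/√50)^50 ≈ 3.35544e-43.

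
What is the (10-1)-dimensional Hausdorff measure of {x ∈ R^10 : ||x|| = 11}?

|∂B_10(11)| = 2357947691·π^5/12 ≈ 6.01315e+10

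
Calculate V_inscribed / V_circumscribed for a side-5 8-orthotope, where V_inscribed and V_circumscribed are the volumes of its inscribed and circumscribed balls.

Volume scales as r^n, and r_in/r_out = 1/√8, giving (1/√8)^8 ≈ 0.000244141.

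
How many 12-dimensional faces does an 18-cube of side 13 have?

Number of 12-faces = C(18,12) · 2^(18-12) = 18564 · 64 = 1188096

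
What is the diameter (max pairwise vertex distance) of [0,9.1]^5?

d = √(9.1² + 9.1² + ... + 9.1²) [5 terms] = √(5·9.1²) = 9.1√5 ≈ 20.3482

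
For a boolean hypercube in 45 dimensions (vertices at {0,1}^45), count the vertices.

Number of vertices = 2^45 = 35184372088832.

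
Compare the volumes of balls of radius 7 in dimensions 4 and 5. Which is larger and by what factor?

V_4(7) ≈ 11848.5, V_5(7) ≈ 88468.5. The 5-ball is larger by a factor of 7.467.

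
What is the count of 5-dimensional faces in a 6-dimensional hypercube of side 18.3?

Choose 5 of 6 axes to span the face (C(6,5) = 6 ways), then fix each of the remaining 1 coordinate at one of its two extreme values (2^1 = 2 ways): 6·2 = 12.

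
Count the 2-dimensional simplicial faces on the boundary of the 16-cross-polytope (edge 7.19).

Each 2-face is the convex hull of 3 vertices, one chosen as ±e_i from each of 3 distinct axes: 2^3·C(16,3) = 4480.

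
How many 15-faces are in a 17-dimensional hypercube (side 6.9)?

An n-cube has C(n,k)·2^(n-k) k-faces. Here C(17,15)·2^2 = 136·4 = 544.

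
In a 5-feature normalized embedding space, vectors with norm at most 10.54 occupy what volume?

The n-ball volume is π^(n/2)·r^n/Γ(n/2+1). With n=5, r=10.54: V ≈ 684702.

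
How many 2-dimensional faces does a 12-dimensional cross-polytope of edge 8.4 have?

Number of 2-faces = 2^(2+1) · C(12,2+1) = 8 · 220 = 1760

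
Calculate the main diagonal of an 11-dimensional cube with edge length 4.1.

Diagonal = √11 · 4.1 ≈ 13.5982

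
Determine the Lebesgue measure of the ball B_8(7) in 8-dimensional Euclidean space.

The n-ball volume is π^(n/2)·r^n/Γ(n/2+1). With n=8, r=7: V = 5764801·π^4/24 ≈ 2.33977e+07.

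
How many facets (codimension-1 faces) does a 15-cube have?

Number of 14-faces = C(15,14) · 2^(15-14) = 15 · 2 = 30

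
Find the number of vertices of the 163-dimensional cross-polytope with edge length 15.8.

An n-cross-polytope has 2n vertices; here n = 163, giving 326.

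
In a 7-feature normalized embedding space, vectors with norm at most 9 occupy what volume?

V_7(9) = π^(7/2) · (9)^7 / Γ(7/2 + 1) = 25509168·π^3/35 ≈ 2.25984e+07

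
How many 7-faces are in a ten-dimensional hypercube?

Choose 7 of 10 axes to span the face (C(10,7) = 120 ways), then fix each of the remaining 3 coordinates at one of its two extreme values (2^3 = 8 ways): 120·8 = 960.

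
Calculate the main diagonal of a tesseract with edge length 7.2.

d = √(7.2² + 7.2² + ... + 7.2²) [4 terms] = √(4·7.2²) = 7.2√4 = 14.4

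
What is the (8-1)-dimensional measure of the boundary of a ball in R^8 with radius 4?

S_8(4) = 2·π^(8/2)·(4)^7 / Γ(8/2) = 16384·π^4/3 ≈ 531984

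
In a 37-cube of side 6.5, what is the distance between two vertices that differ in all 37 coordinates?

Diagonal = √37 · 6.5 ≈ 39.538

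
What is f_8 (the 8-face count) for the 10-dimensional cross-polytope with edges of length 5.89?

Each 8-face is the convex hull of 9 vertices, one chosen as ±e_i from each of 9 distinct axes: 2^9·C(10,9) = 5120.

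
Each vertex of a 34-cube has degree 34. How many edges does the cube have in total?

Each of the 2^34 = 17179869184 vertices has degree 34; total edges = 34·2^34/2 = 292057776128.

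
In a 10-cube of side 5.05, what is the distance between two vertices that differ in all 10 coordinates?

Diagonal = √10 · 5.05 ≈ 15.9695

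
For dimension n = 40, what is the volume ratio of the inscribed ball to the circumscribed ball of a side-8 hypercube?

The radii are 8/2 and 8√40/2, so the volume ratio is (1/√40)^40 = 40^{-40/2} ≈ 9.09495e-33.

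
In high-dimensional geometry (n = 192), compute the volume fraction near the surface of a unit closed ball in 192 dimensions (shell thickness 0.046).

1 - (1-0.046)^192 ≈ 0.999882 ≈ 99.9882%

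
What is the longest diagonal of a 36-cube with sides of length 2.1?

d = √(2.1² + 2.1² + ... + 2.1²) [36 terms] = √(36·2.1²) = 2.1√36 = 12.6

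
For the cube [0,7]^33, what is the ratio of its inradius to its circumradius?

For an n-cube of any side s, the inradius is s/2 and the circumradius is s√n/2, so the ratio is 1/√33 ≈ 0.174078.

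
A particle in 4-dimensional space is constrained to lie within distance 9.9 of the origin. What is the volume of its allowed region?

The n-ball volume is π^(n/2)·r^n/Γ(n/2+1). With n=4, r=9.9: V ≈ 47403.5.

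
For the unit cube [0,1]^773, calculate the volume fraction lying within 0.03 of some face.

Shell fraction = 1 - (1-0.06)^773 ≈ 1 - 1.69e-21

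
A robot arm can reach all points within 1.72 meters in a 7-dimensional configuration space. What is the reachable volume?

The n-ball volume is π^(n/2)·r^n/Γ(n/2+1). With n=7, r=1.72: V ≈ 210.416.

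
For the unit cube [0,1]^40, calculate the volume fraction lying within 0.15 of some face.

The inner cube has side 1-2·0.15 = 0.7 and volume (0.7)^40 ≈ 6.367e-07, so the shell holds 0.9999993633 of the volume.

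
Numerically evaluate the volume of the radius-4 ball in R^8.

V = 8192·π^4/3 ≈ 265992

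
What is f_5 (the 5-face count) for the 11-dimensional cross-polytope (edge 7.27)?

Number of 5-faces = 2^(5+1) · C(11,5+1) = 64 · 462 = 29568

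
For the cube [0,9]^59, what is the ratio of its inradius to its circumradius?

r_in = 9/2 (half the side); r_out = 9√59/2 (half the diagonal). Ratio = 1/√59 ≈ 0.130189.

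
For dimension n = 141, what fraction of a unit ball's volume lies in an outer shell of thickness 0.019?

1 - (1-0.019)^141 ≈ 0.933115 ≈ 93.31%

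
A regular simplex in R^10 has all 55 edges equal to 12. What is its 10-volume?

V = (12^10 / 10!) · √((10+1) / 2^10) ≈ 1768.46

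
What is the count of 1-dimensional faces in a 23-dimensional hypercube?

f_1(23-cube) = (23 choose 1) · 2^22 = 96468992.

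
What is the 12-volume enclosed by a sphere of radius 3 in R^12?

V_12(3) = π^(12/2) · (3)^12 / Γ(12/2 + 1) = 59049·π^6/80 ≈ 709613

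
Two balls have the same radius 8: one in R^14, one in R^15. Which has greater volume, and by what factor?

V_14(8) ≈ 2.63559e+12, V_15(8) ≈ 1.34208e+13. The 15-ball is larger by a factor of 5.092.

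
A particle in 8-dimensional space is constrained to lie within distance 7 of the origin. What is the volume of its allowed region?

V_8(7) = π^(8/2) · (7)^8 / Γ(8/2 + 1) = 5764801·π^4/24 ≈ 2.33977e+07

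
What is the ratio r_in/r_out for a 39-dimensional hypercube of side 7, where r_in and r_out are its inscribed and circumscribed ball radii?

r_in / r_out = (7/2) / (7√39/2) = 1/√39 ≈ 0.160128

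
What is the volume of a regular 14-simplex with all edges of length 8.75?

V_14 = √(15) · 8.75^14 / (14! · 2^(14/2)) ≈ 5.3523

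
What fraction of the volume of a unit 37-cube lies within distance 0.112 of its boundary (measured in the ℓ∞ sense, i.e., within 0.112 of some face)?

Shell fraction = 1 - (1-0.224)^37 ≈ 0.999916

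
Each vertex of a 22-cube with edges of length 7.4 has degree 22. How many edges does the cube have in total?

Each of the 2^22 = 4194304 vertices has degree 22; total edges = 22·2^22/2 = 46137344.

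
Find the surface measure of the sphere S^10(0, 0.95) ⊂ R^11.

|∂B_11(0.95)| ≈ 12.4089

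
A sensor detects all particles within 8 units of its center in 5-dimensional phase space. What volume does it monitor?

V_5(8) = π^(5/2) · (8)^5 / Γ(5/2 + 1) = 262144·π^2/15 ≈ 172484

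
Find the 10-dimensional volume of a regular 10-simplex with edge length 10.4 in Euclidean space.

For a regular n-simplex with edge a, V = (a^n / n!)·√((n+1)/2^n). With a=10.4, n=10: V ≈ 422.782.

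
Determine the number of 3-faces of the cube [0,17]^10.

f_3(10-cube) = (10 choose 3) · 2^7 = 15360.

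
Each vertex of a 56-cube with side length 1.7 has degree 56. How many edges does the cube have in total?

An n-cube has n·2^(n-1) edges. With n = 56: 56·36028797018963968 = 2017612633061982208.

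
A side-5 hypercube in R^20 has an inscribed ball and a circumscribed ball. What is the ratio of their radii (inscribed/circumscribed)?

r_in / r_out = (5/2) / (5√20/2) = 1/√20 ≈ 0.223607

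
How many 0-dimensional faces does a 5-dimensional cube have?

Number of 0-faces = C(5,0) · 2^(5-0) = 1 · 32 = 32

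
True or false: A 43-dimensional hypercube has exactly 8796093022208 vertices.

True. The 43-cube has 2^43 = 8796093022208 vertices.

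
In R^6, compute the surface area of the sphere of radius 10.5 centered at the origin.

The surface area of an n-ball is 2π^(n/2) r^(n-1) / Γ(n/2). For n=6, r=10.5: 4084101·π^3/32 ≈ 3.95727e+06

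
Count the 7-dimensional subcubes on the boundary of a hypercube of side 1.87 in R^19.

f_7(19-cube) = (19 choose 7) · 2^12 = 206389248.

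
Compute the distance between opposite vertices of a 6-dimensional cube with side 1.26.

The space diagonal of an n-cube of side s is s√n. Here 1.26·√6 ≈ 3.08636.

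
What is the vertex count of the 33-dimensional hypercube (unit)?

Each vertex is a binary string of length 33, so there are 2^33 = 8589934592.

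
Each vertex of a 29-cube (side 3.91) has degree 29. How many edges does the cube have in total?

Each of the 2^29 = 536870912 vertices has degree 29; total edges = 29·2^29/2 = 7784628224.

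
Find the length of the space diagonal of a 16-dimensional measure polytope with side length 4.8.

Diagonal = √16 · 4.8 = 19.2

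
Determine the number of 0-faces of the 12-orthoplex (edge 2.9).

An n-cross-polytope has 2^(k+1)·C(n,k+1) k-faces. Here 2^1·C(12,1) = 2·12 = 24.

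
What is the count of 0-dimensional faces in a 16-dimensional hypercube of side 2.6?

Choose 0 of 16 axes to span the face (C(16,0) = 1 way), then fix each of the remaining 16 coordinates at one of its two extreme values (2^16 = 65536 ways): 1·65536 = 65536.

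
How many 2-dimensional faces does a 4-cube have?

f_2(4-cube) = (4 choose 2) · 2^2 = 24.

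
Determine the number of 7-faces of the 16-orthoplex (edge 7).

Each 7-face is the convex hull of 8 vertices, one chosen as ±e_i from each of 8 distinct axes: 2^8·C(16,8) = 3294720.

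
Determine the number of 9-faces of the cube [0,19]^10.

f_9(10-cube) = (10 choose 9) · 2^1 = 20.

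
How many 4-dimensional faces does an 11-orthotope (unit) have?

Number of 4-faces = C(11,4) · 2^(11-4) = 330 · 128 = 42240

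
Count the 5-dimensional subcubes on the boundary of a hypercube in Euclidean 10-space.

Number of 5-faces = C(10,5) · 2^(10-5) = 252 · 32 = 8064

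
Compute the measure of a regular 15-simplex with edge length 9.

For a regular n-simplex with edge a, V = (a^n / n!)·√((n+1)/2^n). With a=9, n=15: V ≈ 3.47915.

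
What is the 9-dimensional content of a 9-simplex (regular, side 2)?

V_9 = √(10) · 2^9 / (9! · 2^(9/2)) ≈ 0.000197184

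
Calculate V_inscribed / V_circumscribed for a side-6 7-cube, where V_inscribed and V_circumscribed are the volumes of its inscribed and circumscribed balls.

Volume scales as r^n, and r_in/r_out = 1/√7, giving (1/√7)^7 ≈ 0.00110194.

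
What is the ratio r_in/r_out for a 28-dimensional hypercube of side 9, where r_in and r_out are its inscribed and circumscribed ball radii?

Ratio = (s/2)/(s√28/2) = 28^(-1/2) ≈ 0.188982.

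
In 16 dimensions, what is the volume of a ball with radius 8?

Volume = π^{16/2}·(8)^16/Γ(9) = 2199023255552·π^8/315 ≈ 6.62397e+13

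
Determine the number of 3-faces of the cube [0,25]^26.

f_3(26-cube) = (26 choose 3) · 2^23 = 21810380800.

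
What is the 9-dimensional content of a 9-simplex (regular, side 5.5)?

Volume = 5.5^9 · √(10/2^9) / 9! ≈ 1.77364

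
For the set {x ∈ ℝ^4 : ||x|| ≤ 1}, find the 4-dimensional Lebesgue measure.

Volume = π^{4/2}·(1)^4/Γ(3) = π^2/2 ≈ 4.9348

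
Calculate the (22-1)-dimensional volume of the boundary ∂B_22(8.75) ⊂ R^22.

S_22(8.75) = 2·π^(22/2)·(8.75)^21 / Γ(22/2) ≈ 9.81939e+18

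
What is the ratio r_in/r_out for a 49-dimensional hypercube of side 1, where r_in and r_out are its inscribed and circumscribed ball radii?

For an n-cube of any side s, the inradius is s/2 and the circumradius is s√n/2, so the ratio is 1/√49 ≈ 0.142857.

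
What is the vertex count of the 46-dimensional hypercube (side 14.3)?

Number of vertices = 2^46 = 70368744177664.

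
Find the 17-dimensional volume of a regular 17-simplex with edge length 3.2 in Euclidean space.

V = (3.2^17 / 17!) · √((17+1) / 2^17) ≈ 1.27457e-08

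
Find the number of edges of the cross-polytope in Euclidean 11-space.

f_1(11-orthoplex) = 2^2 · (11 choose 2) = 220.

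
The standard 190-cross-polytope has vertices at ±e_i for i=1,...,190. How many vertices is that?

An n-cross-polytope has 2n vertices; here n = 190, giving 380.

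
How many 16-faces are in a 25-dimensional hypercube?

An n-cube has C(n,k)·2^(n-k) k-faces. Here C(25,16)·2^9 = 2042975·512 = 1046003200.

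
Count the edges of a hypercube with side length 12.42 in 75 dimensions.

An n-cube has n·2^(n-1) edges. With n = 75: 75·18889465931478580854784 = 1416709944860893564108800.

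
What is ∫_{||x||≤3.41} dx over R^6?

V_6(3.41) = π^(6/2) · (3.41)^6 / Γ(6/2 + 1) ≈ 8125.02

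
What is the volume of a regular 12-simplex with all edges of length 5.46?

V_12 = √(13) · 5.46^12 / (12! · 2^(12/2)) ≈ 0.0825594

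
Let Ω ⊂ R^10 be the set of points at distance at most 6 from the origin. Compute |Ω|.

Volume = π^{10/2}·(6)^10/Γ(6) = 2519424·π^5/5 ≈ 1.54199e+08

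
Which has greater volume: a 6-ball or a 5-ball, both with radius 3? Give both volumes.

V_6(3) ≈ 3767.26. V_5(3) ≈ 1279.1. The 6-ball is larger.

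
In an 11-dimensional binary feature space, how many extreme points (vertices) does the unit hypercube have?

An n-cube has 2^n vertices; for n = 11 that is 2^11 = 2048.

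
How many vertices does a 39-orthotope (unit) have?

The 39-cube has 2^39 = 549755813888 vertices.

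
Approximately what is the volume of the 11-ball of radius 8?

V = 549755813888·π^5/10395 ≈ 1.61843e+10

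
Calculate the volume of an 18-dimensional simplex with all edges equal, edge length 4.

For a regular n-simplex with edge a, V = (a^n / n!)·√((n+1)/2^n). With a=4, n=18: V ≈ 9.13788e-08.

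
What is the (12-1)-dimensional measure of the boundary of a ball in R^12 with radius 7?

The surface area of an n-ball is 2π^(n/2) r^(n-1) / Γ(n/2). For n=12, r=7: 1977326743·π^6/60 ≈ 3.1683e+10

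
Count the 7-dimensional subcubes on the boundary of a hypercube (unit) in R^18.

Choose 7 of 18 axes to span the face (C(18,7) = 31824 ways), then fix each of the remaining 11 coordinates at one of its two extreme values (2^11 = 2048 ways): 31824·2048 = 65175552.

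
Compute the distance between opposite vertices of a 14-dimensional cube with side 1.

d = √(1² + 1² + ... + 1²) [14 terms] = √(14·1²) = 1√14 ≈ 3.74166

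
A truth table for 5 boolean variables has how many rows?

Each vertex is a binary string of length 5, so there are 2^5 = 32.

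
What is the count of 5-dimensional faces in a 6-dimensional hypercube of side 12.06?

f_5(6-cube) = (6 choose 5) · 2^1 = 12.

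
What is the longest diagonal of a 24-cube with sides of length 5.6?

The space diagonal of an n-cube of side s is s√n. Here 5.6·√24 ≈ 27.4343.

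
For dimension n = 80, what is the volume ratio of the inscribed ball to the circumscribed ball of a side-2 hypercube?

V_in / V_out = (r_in/r_out)^80 = (1/√80)^80 = 80^(-80/2) ≈ 7.52316e-77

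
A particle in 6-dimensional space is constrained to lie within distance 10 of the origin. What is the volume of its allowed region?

V = 500000·π^3/3 ≈ 5.16771e+06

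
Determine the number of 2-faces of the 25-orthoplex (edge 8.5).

Each 2-face is the convex hull of 3 vertices, one chosen as ±e_i from each of 3 distinct axes: 2^3·C(25,3) = 18400.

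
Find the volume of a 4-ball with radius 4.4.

Volume = π^{4/2}·(4.4)^4/Γ(3) ≈ 1849.61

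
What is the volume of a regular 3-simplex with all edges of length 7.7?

Volume = (√2/12) · 7.7³ = 53.8029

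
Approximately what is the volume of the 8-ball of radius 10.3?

Volume = π^{8/2}·(10.3)^8/Γ(5) ≈ 5.14146e+08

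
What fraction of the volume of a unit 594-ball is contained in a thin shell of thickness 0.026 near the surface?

Shell fraction = 1 - (1-0.026)^594 ≈ 0.99999984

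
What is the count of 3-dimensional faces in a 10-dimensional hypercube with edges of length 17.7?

An n-cube has C(n,k)·2^(n-k) k-faces. Here C(10,3)·2^7 = 120·128 = 15360.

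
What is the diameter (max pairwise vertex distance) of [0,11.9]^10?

Diagonal = √10 · 11.9 ≈ 37.6311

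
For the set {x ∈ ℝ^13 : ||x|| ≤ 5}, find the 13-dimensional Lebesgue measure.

The n-ball volume is π^(n/2)·r^n/Γ(n/2+1). With n=13, r=5: V = 31250000000·π^6/27027 ≈ 1.11161e+09.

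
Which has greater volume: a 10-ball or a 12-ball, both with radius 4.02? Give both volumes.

V_10(4.02) ≈ 2.81079e+06. V_12(4.02) ≈ 2.37837e+07. The 12-ball is larger.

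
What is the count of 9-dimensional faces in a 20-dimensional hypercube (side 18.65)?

Number of 9-faces = C(20,9) · 2^(20-9) = 167960 · 2048 = 343982080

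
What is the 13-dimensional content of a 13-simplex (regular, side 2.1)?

For a regular n-simplex with edge a, V = (a^n / n!)·√((n+1)/2^n). With a=2.1, n=13: V ≈ 1.02551e-07.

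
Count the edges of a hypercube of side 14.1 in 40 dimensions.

An n-cube has n·2^(n-1) edges. With n = 40: 40·549755813888 = 21990232555520.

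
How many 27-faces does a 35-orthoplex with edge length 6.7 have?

f_27(35-orthoplex) = 2^28 · (35 choose 28) = 1805099592581120.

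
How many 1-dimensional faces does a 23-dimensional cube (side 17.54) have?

f_1(23-cube) = (23 choose 1) · 2^22 = 96468992.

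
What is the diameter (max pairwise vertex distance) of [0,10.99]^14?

The space diagonal of an n-cube of side s is s√n. Here 10.99·√14 ≈ 41.1208.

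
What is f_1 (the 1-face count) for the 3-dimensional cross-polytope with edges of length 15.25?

Each 1-face is the convex hull of 2 vertices, one chosen as ±e_i from each of 2 distinct axes: 2^2·C(3,2) = 12.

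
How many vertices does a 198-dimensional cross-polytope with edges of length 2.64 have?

Number of vertices = 2n = 396.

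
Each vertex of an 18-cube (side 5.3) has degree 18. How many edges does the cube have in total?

The 18-cube has n·2^(n-1) = 18·2^17 = 18·131072 = 2359296 edges.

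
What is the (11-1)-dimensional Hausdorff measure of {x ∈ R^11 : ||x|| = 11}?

|∂B_11(11)| = 1659995174464·π^5/945 ≈ 5.37557e+11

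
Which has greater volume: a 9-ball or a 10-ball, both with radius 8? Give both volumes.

V_9(8) ≈ 4.42718e+08. V_10(8) ≈ 2.73822e+09. The 10-ball is larger.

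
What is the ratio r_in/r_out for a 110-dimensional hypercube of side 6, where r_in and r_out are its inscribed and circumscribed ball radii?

r_in = 6/2 (half the side); r_out = 6√110/2 (half the diagonal). Ratio = 1/√110 ≈ 0.0953463.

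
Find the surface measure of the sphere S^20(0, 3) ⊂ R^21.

|∂B_21(3)| = 88159684608·π^10/8083075 ≈ 1.02139e+09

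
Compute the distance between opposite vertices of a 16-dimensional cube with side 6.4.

||(6.4,6.4,...,6.4)|| = √(16)·6.4 = 25.6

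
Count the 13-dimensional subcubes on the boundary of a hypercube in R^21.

An n-cube has C(n,k)·2^(n-k) k-faces. Here C(21,13)·2^8 = 203490·256 = 52093440.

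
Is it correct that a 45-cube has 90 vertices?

False. The 45-cube has 2^45 = 35184372088832 vertices.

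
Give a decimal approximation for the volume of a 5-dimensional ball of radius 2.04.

The n-ball volume is π^(n/2)·r^n/Γ(n/2+1). With n=5, r=2.04: V ≈ 185.973.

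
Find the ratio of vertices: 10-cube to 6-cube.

The 10-cube has 2^10 = 1024 vertices. The 6-cube has 2^6 = 64 vertices. Ratio: 1024/64 = 16.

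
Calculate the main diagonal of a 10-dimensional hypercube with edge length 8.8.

Diagonal = √10 · 8.8 ≈ 27.828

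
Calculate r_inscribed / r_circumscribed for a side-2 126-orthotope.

For an n-cube of any side s, the inradius is s/2 and the circumradius is s√n/2, so the ratio is 1/√126 ≈ 0.0890871.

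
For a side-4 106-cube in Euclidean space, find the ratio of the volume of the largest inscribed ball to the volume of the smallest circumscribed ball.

The radii are 4/2 and 4√106/2, so the volume ratio is (1/√106)^106 = 106^{-106/2} ≈ 4.55816e-108.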